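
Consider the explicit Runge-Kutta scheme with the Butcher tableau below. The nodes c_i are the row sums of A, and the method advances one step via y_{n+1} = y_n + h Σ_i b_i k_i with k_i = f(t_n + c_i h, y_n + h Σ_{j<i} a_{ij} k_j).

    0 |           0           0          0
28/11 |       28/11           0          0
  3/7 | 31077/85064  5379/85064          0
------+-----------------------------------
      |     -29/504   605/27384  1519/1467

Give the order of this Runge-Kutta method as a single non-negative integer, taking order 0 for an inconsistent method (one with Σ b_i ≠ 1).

b = (-29/504, 605/27384, 1519/1467)
c = (0, 28/11, 3/7)
Ac = (0, 0, 489/3038)
Σ b_i: (-29/504)·1 + 605/27384·1 + 1519/1467·1 = 1 ✓
b·c: 605/27384·28/11 + 1519/1467·3/7 = 1/2 ✓
b·c²: 605/27384·784/121 + 1519/1467·9/49 = 1/3 ✓
b·Ac: 1519/1467·489/3038 = 1/6 ✓; 3 stages ⇒ order 3.

3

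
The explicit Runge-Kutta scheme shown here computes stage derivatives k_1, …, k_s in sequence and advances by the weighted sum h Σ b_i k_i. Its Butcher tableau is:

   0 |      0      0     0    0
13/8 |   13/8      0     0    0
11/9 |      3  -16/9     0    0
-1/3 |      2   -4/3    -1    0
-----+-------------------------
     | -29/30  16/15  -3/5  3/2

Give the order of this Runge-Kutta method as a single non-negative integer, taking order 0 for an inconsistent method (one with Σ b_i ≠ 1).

2

b = (-29/30, 16/15, -3/5, 3/2)
c = (0, 13/8, 11/9, -1/3)
Ac = (0, 0, -26/9, -61/18)
Σ b_i: (-29/30)·1 + 16/15·1 + (-3/5)·1 + 3/2·1 = 1 ✓
b·c: 16/15·13/8 + (-3/5)·11/9 + 3/2·(-1/3) = 1/2 ✓
b·c²: 16/15·169/64 + (-3/5)·121/81 + 3/2·1/9 = 1127/540 ≠ 1/3 ⇒ order 2.
b·Ac: (-3/5)·(-26/9) + 3/2·(-61/18) = -67/20 ≠ 1/6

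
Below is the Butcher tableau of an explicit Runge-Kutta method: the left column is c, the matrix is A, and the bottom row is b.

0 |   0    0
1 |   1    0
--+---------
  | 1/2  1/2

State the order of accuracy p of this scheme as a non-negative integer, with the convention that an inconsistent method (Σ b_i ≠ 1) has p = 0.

b = (1/2, 1/2)
c = (0, 1)
Σ b_i: 1/2·1 + 1/2·1 = 1 ✓
b·c: 1/2·1 = 1/2 ✓; 2 stages ⇒ order 2.

2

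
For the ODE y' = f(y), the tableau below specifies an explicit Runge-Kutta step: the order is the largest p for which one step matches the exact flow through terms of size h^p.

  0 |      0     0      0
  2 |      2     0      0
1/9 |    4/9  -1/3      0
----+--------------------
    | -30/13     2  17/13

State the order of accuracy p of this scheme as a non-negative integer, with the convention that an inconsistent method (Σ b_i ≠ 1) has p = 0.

1

b = (-30/13, 2, 17/13)
c = (0, 2, 1/9)
Ac = (0, 0, -2/3)
Σ b_i: (-30/13)·1 + 2·1 + 17/13·1 = 1 ✓
b·c: 2·2 + 17/13·1/9 = 485/117 ≠ 1/2 ⇒ order 1.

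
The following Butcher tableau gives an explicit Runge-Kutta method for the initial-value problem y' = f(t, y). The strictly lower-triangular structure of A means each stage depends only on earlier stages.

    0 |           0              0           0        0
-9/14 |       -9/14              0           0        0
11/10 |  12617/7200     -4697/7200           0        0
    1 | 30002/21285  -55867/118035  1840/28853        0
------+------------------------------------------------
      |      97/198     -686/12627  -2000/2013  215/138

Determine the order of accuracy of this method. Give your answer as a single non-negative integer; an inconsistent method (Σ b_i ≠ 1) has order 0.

b = (97/198, -686/12627, -2000/2013, 215/138)
c = (0, -9/14, 11/10, 1)
Ac = (0, 0, 671/1600, 161/430)
Σ b_i: 97/198·1 + (-686/12627)·1 + (-2000/2013)·1 + 215/138·1 = 1 ✓
b·c: (-686/12627)·(-9/14) + (-2000/2013)·11/10 + 215/138·1 = 1/2 ✓
b·c²: (-686/12627)·81/196 + (-2000/2013)·121/100 + 215/138·1 = 1/3 ✓
b·Ac: (-2000/2013)·671/1600 + 215/138·161/430 = 1/6 ✓
b·c³: (-686/12627)·(-729/2744) + (-2000/2013)·1331/1000 + 215/138·1 = 1/4 ✓
b·(c∘Ac): (-2000/2013)·7381/16000 + 215/138·161/430 = 1/8 ✓
b·Ac²: (-2000/2013)·(-6039/22400) + 215/138·(-713/6020) = 1/12 ✓
b·A²c: 215/138·23/860 = 1/24 ✓; 4 stages ⇒ order 4.

4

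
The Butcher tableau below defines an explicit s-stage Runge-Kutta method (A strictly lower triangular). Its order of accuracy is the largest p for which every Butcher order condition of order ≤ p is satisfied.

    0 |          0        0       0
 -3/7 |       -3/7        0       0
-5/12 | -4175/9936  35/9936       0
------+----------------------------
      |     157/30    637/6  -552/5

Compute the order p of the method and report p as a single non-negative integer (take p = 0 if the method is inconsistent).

3

b = (157/30, 637/6, -552/5)
c = (0, -3/7, -5/12)
Ac = (0, 0, -5/3312)
Σ b_i: 157/30·1 + 637/6·1 + (-552/5)·1 = 1 ✓
b·c: 637/6·(-3/7) + (-552/5)·(-5/12) = 1/2 ✓
b·c²: 637/6·9/49 + (-552/5)·25/144 = 1/3 ✓
b·Ac: (-552/5)·(-5/3312) = 1/6 ✓; 3 stages ⇒ order 3.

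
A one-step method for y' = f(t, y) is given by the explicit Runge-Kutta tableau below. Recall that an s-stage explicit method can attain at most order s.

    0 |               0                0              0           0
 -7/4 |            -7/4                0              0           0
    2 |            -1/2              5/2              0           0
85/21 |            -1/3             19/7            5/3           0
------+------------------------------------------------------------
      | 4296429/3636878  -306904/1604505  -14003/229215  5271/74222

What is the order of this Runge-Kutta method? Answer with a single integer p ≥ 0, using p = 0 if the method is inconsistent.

b = (4296429/3636878, -306904/1604505, -14003/229215, 5271/74222)
c = (0, -7/4, 2, 85/21)
Ac = (0, 0, -35/8, -17/12)
Σ b_i: 4296429/3636878·1 + (-306904/1604505)·1 + (-14003/229215)·1 + 5271/74222·1 = 1 ✓
b·c: (-306904/1604505)·(-7/4) + (-14003/229215)·2 + 5271/74222·85/21 = 1/2 ✓
b·c²: (-306904/1604505)·49/16 + (-14003/229215)·4 + 5271/74222·7225/441 = 1/3 ✓
b·Ac: (-14003/229215)·(-35/8) + 5271/74222·(-17/12) = 1/6 ✓
b·c³: (-306904/1604505)·(-343/64) + (-14003/229215)·8 + 5271/74222·614125/9261 = 40400599/7701624 ≠ 1/4 ⇒ order 3.
b·(c∘Ac): (-14003/229215)·(-35/4) + 5271/74222·(-1445/252) = 6671/52392 ≠ 1/8
b·Ac²: (-14003/229215)·245/32 + 5271/74222·719/48 = 530873/890664 ≠ 1/12
b·A²c: 5271/74222·(-175/24) = -307475/593776 ≠ 1/24

3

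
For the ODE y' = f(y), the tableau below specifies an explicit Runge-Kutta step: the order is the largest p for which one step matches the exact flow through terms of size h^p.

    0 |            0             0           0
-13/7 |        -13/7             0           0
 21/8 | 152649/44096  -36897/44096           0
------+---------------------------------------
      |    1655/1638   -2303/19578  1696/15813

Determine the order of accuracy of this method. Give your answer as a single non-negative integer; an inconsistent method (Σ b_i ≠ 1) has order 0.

3

b = (1655/1638, -2303/19578, 1696/15813)
c = (0, -13/7, 21/8)
Ac = (0, 0, 5271/3392)
Σ b_i: 1655/1638·1 + (-2303/19578)·1 + 1696/15813·1 = 1 ✓
b·c: (-2303/19578)·(-13/7) + 1696/15813·21/8 = 1/2 ✓
b·c²: (-2303/19578)·169/49 + 1696/15813·441/64 = 1/3 ✓
b·Ac: 1696/15813·5271/3392 = 1/6 ✓; 3 stages ⇒ order 3.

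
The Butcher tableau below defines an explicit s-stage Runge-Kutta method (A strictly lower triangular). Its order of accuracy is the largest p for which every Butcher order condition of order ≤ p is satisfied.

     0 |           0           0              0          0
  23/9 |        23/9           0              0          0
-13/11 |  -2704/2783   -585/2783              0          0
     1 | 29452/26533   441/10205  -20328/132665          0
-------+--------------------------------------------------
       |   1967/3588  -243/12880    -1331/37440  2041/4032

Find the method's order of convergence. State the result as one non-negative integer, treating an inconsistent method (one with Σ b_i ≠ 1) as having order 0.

b = (1967/3588, -243/12880, -1331/37440, 2041/4032)
c = (0, 23/9, -13/11, 1)
Ac = (0, 0, -65/121, 595/2041)
Σ b_i: 1967/3588·1 + (-243/12880)·1 + (-1331/37440)·1 + 2041/4032·1 = 1 ✓
b·c: (-243/12880)·23/9 + (-1331/37440)·(-13/11) + 2041/4032·1 = 1/2 ✓
b·c²: (-243/12880)·529/81 + (-1331/37440)·169/121 + 2041/4032·1 = 1/3 ✓
b·Ac: (-1331/37440)·(-65/121) + 2041/4032·595/2041 = 1/6 ✓
b·c³: (-243/12880)·12167/729 + (-1331/37440)·(-2197/1331) + 2041/4032·1 = 1/4 ✓
b·(c∘Ac): (-1331/37440)·845/1331 + 2041/4032·595/2041 = 1/8 ✓
b·Ac²: (-1331/37440)·(-1495/1089) + 2041/4032·1253/18369 = 1/12 ✓
b·A²c: 2041/4032·168/2041 = 1/24 ✓; 4 stages ⇒ order 4.

4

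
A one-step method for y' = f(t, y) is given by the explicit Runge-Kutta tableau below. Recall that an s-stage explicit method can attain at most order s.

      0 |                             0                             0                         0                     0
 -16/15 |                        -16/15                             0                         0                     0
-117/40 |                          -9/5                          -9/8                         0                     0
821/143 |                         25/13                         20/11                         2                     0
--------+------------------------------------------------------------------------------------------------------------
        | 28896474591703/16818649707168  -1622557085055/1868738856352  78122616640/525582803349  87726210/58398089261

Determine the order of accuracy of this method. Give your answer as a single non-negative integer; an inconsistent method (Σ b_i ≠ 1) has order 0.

b = (28896474591703/16818649707168, -1622557085055/1868738856352, 78122616640/525582803349, 87726210/58398089261)
c = (0, -16/15, -117/40, 821/143)
Ac = (0, 0, 6/5, -5141/660)
Σ b_i: 28896474591703/16818649707168·1 + (-1622557085055/1868738856352)·1 + 78122616640/525582803349·1 + 87726210/58398089261·1 = 1 ✓
b·c: (-1622557085055/1868738856352)·(-16/15) + 78122616640/525582803349·(-117/40) + 87726210/58398089261·821/143 = 1/2 ✓
b·c²: (-1622557085055/1868738856352)·256/225 + 78122616640/525582803349·13689/1600 + 87726210/58398089261·674041/20449 = 1/3 ✓
b·Ac: 78122616640/525582803349·6/5 + 87726210/58398089261·(-5141/660) = 1/6 ✓
b·c³: (-1622557085055/1868738856352)·(-4096/3375) + 78122616640/525582803349·(-1601613/64000) + 87726210/58398089261·553387661/2924207 = -250357372647413/105116560669800 ≠ 1/4 ⇒ order 3.
b·(c∘Ac): 78122616640/525582803349·(-351/100) + 87726210/58398089261·(-4220761/94380) = -343910178391/583980892610 ≠ 1/8
b·Ac²: 78122616640/525582803349·(-32/25) + 87726210/58398089261·1519051/79200 = -1357659212375/8409324853584 ≠ 1/12
b·A²c: 87726210/58398089261·12/5 = 210542904/58398089261 ≠ 1/24

3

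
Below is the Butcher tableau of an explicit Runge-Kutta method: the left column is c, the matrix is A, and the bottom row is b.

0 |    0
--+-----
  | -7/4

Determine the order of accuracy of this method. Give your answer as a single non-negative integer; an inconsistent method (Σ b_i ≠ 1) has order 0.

b = (-7/4)
c = (0)
Σ b_i: (-7/4)·1 = -7/4 ≠ 1 ⇒ order 0.

0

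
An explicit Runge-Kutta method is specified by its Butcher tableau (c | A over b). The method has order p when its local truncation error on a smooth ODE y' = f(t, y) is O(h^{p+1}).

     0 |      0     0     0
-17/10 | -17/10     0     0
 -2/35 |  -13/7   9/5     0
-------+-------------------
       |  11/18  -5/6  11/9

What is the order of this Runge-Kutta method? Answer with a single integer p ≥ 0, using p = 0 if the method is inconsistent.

1

b = (11/18, -5/6, 11/9)
c = (0, -17/10, -2/35)
Ac = (0, 0, -153/50)
Σ b_i: 11/18·1 + (-5/6)·1 + 11/9·1 = 1 ✓
b·c: (-5/6)·(-17/10) + 11/9·(-2/35) = 1697/1260 ≠ 1/2 ⇒ order 1.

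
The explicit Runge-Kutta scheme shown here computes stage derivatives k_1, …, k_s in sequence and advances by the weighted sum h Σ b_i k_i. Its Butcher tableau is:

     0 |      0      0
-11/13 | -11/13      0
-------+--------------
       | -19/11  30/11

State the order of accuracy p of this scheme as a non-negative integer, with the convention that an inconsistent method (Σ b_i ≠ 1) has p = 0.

b = (-19/11, 30/11)
c = (0, -11/13)
Σ b_i: (-19/11)·1 + 30/11·1 = 1 ✓
b·c: 30/11·(-11/13) = -30/13 ≠ 1/2 ⇒ order 1.

1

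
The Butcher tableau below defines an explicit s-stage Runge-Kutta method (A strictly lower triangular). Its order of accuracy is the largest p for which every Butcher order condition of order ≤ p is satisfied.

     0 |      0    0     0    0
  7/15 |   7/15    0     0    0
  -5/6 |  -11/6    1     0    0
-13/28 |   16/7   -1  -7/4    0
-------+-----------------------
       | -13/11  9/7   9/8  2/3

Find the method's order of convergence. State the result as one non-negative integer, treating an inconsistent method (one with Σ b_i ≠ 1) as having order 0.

0

b = (-13/11, 9/7, 9/8, 2/3)
c = (0, 7/15, -5/6, -13/28)
Ac = (0, 0, 7/15, 119/120)
Σ b_i: (-13/11)·1 + 9/7·1 + 9/8·1 + 2/3·1 = 3503/1848 ≠ 1 ⇒ order 0.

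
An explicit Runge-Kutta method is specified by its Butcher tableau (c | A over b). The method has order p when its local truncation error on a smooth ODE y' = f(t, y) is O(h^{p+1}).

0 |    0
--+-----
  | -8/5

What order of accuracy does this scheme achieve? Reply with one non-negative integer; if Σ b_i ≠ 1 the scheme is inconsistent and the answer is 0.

b = (-8/5)
c = (0)
Σ b_i: (-8/5)·1 = -8/5 ≠ 1 ⇒ order 0.

0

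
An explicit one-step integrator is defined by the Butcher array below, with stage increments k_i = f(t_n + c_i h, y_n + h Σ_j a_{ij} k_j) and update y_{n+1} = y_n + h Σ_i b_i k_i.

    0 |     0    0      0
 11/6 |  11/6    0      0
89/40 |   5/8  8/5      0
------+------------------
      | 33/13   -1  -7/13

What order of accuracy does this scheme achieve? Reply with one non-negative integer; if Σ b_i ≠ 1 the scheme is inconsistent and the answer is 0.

b = (33/13, -1, -7/13)
c = (0, 11/6, 89/40)
Ac = (0, 0, 44/15)
Σ b_i: 33/13·1 + (-1)·1 + (-7/13)·1 = 1 ✓
b·c: (-1)·11/6 + (-7/13)·89/40 = -4729/1560 ≠ 1/2 ⇒ order 1.

1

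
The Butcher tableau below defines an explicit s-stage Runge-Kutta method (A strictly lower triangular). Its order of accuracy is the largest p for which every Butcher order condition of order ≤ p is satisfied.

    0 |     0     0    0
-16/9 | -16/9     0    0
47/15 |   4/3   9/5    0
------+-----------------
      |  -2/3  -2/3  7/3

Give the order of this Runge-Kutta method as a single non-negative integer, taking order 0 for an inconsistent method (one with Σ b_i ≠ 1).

1

b = (-2/3, -2/3, 7/3)
c = (0, -16/9, 47/15)
Ac = (0, 0, -16/5)
Σ b_i: (-2/3)·1 + (-2/3)·1 + 7/3·1 = 1 ✓
b·c: (-2/3)·(-16/9) + 7/3·47/15 = 1147/135 ≠ 1/2 ⇒ order 1.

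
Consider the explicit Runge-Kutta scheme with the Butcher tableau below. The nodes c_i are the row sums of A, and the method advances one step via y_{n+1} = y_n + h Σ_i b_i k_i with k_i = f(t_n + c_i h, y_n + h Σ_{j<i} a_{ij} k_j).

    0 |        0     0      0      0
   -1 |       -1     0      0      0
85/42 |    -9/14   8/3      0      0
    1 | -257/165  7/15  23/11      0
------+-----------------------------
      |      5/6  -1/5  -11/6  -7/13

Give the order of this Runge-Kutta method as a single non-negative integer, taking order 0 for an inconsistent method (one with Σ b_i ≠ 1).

0

b = (5/6, -1/5, -11/6, -7/13)
c = (0, -1, 85/42, 1)
Ac = (0, 0, -8/3, 2899/770)
Σ b_i: 5/6·1 + (-1/5)·1 + (-11/6)·1 + (-7/13)·1 = -113/65 ≠ 1 ⇒ order 0.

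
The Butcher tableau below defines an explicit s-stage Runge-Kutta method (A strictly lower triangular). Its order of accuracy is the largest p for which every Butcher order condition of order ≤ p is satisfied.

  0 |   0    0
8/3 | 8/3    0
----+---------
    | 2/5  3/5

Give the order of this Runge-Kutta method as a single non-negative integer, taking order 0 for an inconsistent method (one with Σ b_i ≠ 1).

b = (2/5, 3/5)
c = (0, 8/3)
Σ b_i: 2/5·1 + 3/5·1 = 1 ✓
b·c: 3/5·8/3 = 8/5 ≠ 1/2 ⇒ order 1.

1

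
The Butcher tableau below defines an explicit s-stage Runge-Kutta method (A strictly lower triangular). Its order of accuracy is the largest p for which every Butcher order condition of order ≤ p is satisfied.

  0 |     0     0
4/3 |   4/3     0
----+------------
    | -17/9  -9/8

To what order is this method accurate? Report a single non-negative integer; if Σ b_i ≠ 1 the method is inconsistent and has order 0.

b = (-17/9, -9/8)
c = (0, 4/3)
Σ b_i: (-17/9)·1 + (-9/8)·1 = -217/72 ≠ 1 ⇒ order 0.

0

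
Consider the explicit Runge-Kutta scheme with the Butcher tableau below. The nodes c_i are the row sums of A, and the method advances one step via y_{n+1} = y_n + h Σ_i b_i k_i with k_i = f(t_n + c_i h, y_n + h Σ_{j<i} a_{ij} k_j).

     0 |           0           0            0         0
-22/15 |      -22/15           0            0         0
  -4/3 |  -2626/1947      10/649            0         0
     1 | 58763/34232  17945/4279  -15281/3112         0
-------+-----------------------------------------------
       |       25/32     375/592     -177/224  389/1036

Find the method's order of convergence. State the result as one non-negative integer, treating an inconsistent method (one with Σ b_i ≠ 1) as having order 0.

4

b = (25/32, 375/592, -177/224, 389/1036)
c = (0, -22/15, -4/3, 1)
Ac = (0, 0, -4/177, 925/2334)
Σ b_i: 25/32·1 + 375/592·1 + (-177/224)·1 + 389/1036·1 = 1 ✓
b·c: 375/592·(-22/15) + (-177/224)·(-4/3) + 389/1036·1 = 1/2 ✓
b·c²: 375/592·484/225 + (-177/224)·16/9 + 389/1036·1 = 1/3 ✓
b·Ac: (-177/224)·(-4/177) + 389/1036·925/2334 = 1/6 ✓
b·c³: 375/592·(-10648/3375) + (-177/224)·(-64/27) + 389/1036·1 = 1/4 ✓
b·(c∘Ac): (-177/224)·16/531 + 389/1036·925/2334 = 1/8 ✓
b·Ac²: (-177/224)·88/2655 + 389/1036·1702/5835 = 1/12 ✓
b·A²c: 389/1036·259/2334 = 1/24 ✓; 4 stages ⇒ order 4.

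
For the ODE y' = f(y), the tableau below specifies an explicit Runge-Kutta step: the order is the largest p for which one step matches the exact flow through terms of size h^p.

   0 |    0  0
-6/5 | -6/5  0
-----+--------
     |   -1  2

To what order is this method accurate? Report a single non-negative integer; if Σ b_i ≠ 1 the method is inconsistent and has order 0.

b = (-1, 2)
c = (0, -6/5)
Σ b_i: (-1)·1 + 2·1 = 1 ✓
b·c: 2·(-6/5) = -12/5 ≠ 1/2 ⇒ order 1.

1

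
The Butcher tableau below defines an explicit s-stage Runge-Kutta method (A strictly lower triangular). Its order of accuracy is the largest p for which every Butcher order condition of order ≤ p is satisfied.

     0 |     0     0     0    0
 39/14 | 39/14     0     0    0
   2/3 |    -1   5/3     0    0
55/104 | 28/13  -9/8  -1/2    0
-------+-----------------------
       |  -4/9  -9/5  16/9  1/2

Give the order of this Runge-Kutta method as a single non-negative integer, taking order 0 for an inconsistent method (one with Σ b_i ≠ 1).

b = (-4/9, -9/5, 16/9, 1/2)
c = (0, 39/14, 2/3, 55/104)
Ac = (0, 0, 65/14, -1165/336)
Σ b_i: (-4/9)·1 + (-9/5)·1 + 16/9·1 + 1/2·1 = 1/30 ≠ 1 ⇒ order 0.

0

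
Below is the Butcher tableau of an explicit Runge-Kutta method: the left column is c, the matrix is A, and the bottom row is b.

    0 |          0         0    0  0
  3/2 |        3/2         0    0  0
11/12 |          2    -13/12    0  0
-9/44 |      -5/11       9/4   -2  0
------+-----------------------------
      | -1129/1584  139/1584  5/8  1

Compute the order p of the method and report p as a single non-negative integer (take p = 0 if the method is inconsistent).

b = (-1129/1584, 139/1584, 5/8, 1)
c = (0, 3/2, 11/12, -9/44)
Ac = (0, 0, -13/8, 37/24)
Σ b_i: (-1129/1584)·1 + 139/1584·1 + 5/8·1 + 1·1 = 1 ✓
b·c: 139/1584·3/2 + 5/8·11/12 + 1·(-9/44) = 1/2 ✓
b·c²: 139/1584·9/4 + 5/8·121/144 + 1·81/1936 = 106559/139392 ≠ 1/3 ⇒ order 2.
b·Ac: 5/8·(-13/8) + 1·37/24 = 101/192 ≠ 1/6

2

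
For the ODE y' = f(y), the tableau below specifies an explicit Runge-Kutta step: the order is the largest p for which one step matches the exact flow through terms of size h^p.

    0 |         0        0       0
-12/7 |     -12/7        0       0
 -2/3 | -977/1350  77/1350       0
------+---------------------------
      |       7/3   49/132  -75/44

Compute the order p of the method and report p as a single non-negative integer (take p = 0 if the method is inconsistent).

3

b = (7/3, 49/132, -75/44)
c = (0, -12/7, -2/3)
Ac = (0, 0, -22/225)
Σ b_i: 7/3·1 + 49/132·1 + (-75/44)·1 = 1 ✓
b·c: 49/132·(-12/7) + (-75/44)·(-2/3) = 1/2 ✓
b·c²: 49/132·144/49 + (-75/44)·4/9 = 1/3 ✓
b·Ac: (-75/44)·(-22/225) = 1/6 ✓; 3 stages ⇒ order 3.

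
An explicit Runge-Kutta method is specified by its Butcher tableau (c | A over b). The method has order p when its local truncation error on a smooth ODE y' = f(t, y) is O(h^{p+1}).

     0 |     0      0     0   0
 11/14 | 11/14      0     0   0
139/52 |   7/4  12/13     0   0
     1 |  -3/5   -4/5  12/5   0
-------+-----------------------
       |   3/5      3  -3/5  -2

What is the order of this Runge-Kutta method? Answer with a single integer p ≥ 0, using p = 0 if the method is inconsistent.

b = (3/5, 3, -3/5, -2)
c = (0, 11/14, 139/52, 1)
Ac = (0, 0, 66/91, 2633/455)
Σ b_i: 3/5·1 + 3·1 + (-3/5)·1 + (-2)·1 = 1 ✓
b·c: 3·11/14 + (-3/5)·139/52 + (-2)·1 = -2269/1820 ≠ 1/2 ⇒ order 1.

1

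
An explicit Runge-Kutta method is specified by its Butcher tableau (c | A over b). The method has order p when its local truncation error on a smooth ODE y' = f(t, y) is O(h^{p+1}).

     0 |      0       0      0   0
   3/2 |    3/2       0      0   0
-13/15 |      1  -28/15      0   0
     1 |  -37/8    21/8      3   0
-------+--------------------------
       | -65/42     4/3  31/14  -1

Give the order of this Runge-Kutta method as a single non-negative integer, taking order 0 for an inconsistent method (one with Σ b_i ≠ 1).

1

b = (-65/42, 4/3, 31/14, -1)
c = (0, 3/2, -13/15, 1)
Ac = (0, 0, -14/5, 107/80)
Σ b_i: (-65/42)·1 + 4/3·1 + 31/14·1 + (-1)·1 = 1 ✓
b·c: 4/3·3/2 + 31/14·(-13/15) + (-1)·1 = -193/210 ≠ 1/2 ⇒ order 1.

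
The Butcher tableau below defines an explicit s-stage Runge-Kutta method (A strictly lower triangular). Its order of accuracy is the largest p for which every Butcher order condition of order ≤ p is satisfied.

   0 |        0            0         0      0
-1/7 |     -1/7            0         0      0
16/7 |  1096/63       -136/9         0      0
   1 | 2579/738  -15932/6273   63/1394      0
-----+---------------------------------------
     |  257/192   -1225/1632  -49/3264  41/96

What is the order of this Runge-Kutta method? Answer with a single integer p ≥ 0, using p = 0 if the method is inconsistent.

4

b = (257/192, -1225/1632, -49/3264, 41/96)
c = (0, -1/7, 16/7, 1)
Ac = (0, 0, 136/63, 172/369)
Σ b_i: 257/192·1 + (-1225/1632)·1 + (-49/3264)·1 + 41/96·1 = 1 ✓
b·c: (-1225/1632)·(-1/7) + (-49/3264)·16/7 + 41/96·1 = 1/2 ✓
b·c²: (-1225/1632)·1/49 + (-49/3264)·256/49 + 41/96·1 = 1/3 ✓
b·Ac: (-49/3264)·136/63 + 41/96·172/369 = 1/6 ✓
b·c³: (-1225/1632)·(-1/343) + (-49/3264)·4096/343 + 41/96·1 = 1/4 ✓
b·(c∘Ac): (-49/3264)·2176/441 + 41/96·172/369 = 1/8 ✓
b·Ac²: (-49/3264)·(-136/441) + 41/96·68/369 = 1/12 ✓
b·A²c: 41/96·4/41 = 1/24 ✓; 4 stages ⇒ order 4.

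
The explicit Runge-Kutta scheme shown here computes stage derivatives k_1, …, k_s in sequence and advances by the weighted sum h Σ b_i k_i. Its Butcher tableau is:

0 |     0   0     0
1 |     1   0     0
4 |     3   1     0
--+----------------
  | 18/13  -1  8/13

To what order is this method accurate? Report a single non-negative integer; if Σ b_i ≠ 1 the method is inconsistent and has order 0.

b = (18/13, -1, 8/13)
c = (0, 1, 4)
Ac = (0, 0, 1)
Σ b_i: 18/13·1 + (-1)·1 + 8/13·1 = 1 ✓
b·c: (-1)·1 + 8/13·4 = 19/13 ≠ 1/2 ⇒ order 1.

1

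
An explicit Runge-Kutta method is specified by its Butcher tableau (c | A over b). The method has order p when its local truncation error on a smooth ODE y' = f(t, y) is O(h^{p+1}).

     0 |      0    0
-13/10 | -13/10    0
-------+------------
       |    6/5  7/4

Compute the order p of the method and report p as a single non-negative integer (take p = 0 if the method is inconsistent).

0

b = (6/5, 7/4)
c = (0, -13/10)
Σ b_i: 6/5·1 + 7/4·1 = 59/20 ≠ 1 ⇒ order 0.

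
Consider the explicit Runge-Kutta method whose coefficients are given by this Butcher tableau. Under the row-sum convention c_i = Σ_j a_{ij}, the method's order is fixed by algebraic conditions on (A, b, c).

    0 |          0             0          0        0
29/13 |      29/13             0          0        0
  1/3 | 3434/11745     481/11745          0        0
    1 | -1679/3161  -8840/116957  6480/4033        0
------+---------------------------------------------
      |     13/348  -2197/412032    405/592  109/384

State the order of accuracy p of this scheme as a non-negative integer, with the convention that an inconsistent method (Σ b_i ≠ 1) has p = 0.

b = (13/348, -2197/412032, 405/592, 109/384)
c = (0, 29/13, 1/3, 1)
Ac = (0, 0, 37/405, 40/109)
Σ b_i: 13/348·1 + (-2197/412032)·1 + 405/592·1 + 109/384·1 = 1 ✓
b·c: (-2197/412032)·29/13 + 405/592·1/3 + 109/384·1 = 1/2 ✓
b·c²: (-2197/412032)·841/169 + 405/592·1/9 + 109/384·1 = 1/3 ✓
b·Ac: 405/592·37/405 + 109/384·40/109 = 1/6 ✓
b·c³: (-2197/412032)·24389/2197 + 405/592·1/27 + 109/384·1 = 1/4 ✓
b·(c∘Ac): 405/592·37/1215 + 109/384·40/109 = 1/8 ✓
b·Ac²: 405/592·1073/5265 + 109/384·(-280/1417) = 1/12 ✓
b·A²c: 109/384·16/109 = 1/24 ✓; 4 stages ⇒ order 4.

4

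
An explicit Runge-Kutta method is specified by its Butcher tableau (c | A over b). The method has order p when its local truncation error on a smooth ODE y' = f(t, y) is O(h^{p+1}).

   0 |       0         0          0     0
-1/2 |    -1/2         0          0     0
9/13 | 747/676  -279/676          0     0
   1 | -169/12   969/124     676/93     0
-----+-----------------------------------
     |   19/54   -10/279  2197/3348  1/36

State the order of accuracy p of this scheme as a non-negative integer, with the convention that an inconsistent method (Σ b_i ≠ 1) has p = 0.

b = (19/54, -10/279, 2197/3348, 1/36)
c = (0, -1/2, 9/13, 1)
Ac = (0, 0, 279/1352, 9/8)
Σ b_i: 19/54·1 + (-10/279)·1 + 2197/3348·1 + 1/36·1 = 1 ✓
b·c: (-10/279)·(-1/2) + 2197/3348·9/13 + 1/36·1 = 1/2 ✓
b·c²: (-10/279)·1/4 + 2197/3348·81/169 + 1/36·1 = 1/3 ✓
b·Ac: 2197/3348·279/1352 + 1/36·9/8 = 1/6 ✓
b·c³: (-10/279)·(-1/8) + 2197/3348·729/2197 + 1/36·1 = 1/4 ✓
b·(c∘Ac): 2197/3348·2511/17576 + 1/36·9/8 = 1/8 ✓
b·Ac²: 2197/3348·(-279/2704) + 1/36·87/16 = 1/12 ✓
b·A²c: 1/36·3/2 = 1/24 ✓; 4 stages ⇒ order 4.

4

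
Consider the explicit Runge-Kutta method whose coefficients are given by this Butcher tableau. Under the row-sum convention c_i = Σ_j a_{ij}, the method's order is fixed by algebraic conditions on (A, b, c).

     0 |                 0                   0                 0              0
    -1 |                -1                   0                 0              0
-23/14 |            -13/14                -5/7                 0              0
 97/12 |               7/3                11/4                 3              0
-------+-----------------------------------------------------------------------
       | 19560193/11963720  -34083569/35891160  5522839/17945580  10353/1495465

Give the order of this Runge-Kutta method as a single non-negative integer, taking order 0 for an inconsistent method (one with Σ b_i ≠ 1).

3

b = (19560193/11963720, -34083569/35891160, 5522839/17945580, 10353/1495465)
c = (0, -1, -23/14, 97/12)
Ac = (0, 0, 5/7, -215/28)
Σ b_i: 19560193/11963720·1 + (-34083569/35891160)·1 + 5522839/17945580·1 + 10353/1495465·1 = 1 ✓
b·c: (-34083569/35891160)·(-1) + 5522839/17945580·(-23/14) + 10353/1495465·97/12 = 1/2 ✓
b·c²: (-34083569/35891160)·1 + 5522839/17945580·529/196 + 10353/1495465·9409/144 = 1/3 ✓
b·Ac: 5522839/17945580·5/7 + 10353/1495465·(-215/28) = 1/6 ✓
b·c³: (-34083569/35891160)·(-1) + 5522839/17945580·(-12167/2744) + 10353/1495465·912673/1728 = 19545352831/6029714880 ≠ 1/4 ⇒ order 3.
b·(c∘Ac): 5522839/17945580·(-115/98) + 10353/1495465·(-20855/336) = -11353615/14356464 ≠ 1/8
b·Ac²: 5522839/17945580·(-5/7) + 10353/1495465·1063/98 = -18181133/125619060 ≠ 1/12
b·A²c: 10353/1495465·15/7 = 4437/299093 ≠ 1/24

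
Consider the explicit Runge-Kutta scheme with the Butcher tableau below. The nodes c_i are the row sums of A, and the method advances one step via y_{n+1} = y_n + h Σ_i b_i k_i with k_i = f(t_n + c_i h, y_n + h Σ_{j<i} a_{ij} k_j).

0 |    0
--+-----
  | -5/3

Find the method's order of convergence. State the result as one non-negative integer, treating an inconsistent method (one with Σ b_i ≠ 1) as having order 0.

0

b = (-5/3)
c = (0)
Σ b_i: (-5/3)·1 = -5/3 ≠ 1 ⇒ order 0.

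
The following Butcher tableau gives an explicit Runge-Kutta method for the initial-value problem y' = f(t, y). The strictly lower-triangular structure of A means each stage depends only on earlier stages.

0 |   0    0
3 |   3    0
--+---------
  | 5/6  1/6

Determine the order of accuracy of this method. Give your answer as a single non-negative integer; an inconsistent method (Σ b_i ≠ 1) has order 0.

b = (5/6, 1/6)
c = (0, 3)
Σ b_i: 5/6·1 + 1/6·1 = 1 ✓
b·c: 1/6·3 = 1/2 ✓; 2 stages ⇒ order 2.

2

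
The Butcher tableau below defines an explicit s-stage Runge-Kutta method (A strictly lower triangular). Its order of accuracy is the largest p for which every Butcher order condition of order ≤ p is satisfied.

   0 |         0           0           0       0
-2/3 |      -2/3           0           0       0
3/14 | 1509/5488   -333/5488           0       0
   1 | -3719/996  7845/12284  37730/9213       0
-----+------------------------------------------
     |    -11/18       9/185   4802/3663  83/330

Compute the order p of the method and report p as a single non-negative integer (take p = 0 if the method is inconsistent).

b = (-11/18, 9/185, 4802/3663, 83/330)
c = (0, -2/3, 3/14, 1)
Ac = (0, 0, 111/2744, 75/166)
Σ b_i: (-11/18)·1 + 9/185·1 + 4802/3663·1 + 83/330·1 = 1 ✓
b·c: 9/185·(-2/3) + 4802/3663·3/14 + 83/330·1 = 1/2 ✓
b·c²: 9/185·4/9 + 4802/3663·9/196 + 83/330·1 = 1/3 ✓
b·Ac: 4802/3663·111/2744 + 83/330·75/166 = 1/6 ✓
b·c³: 9/185·(-8/27) + 4802/3663·27/2744 + 83/330·1 = 1/4 ✓
b·(c∘Ac): 4802/3663·333/38416 + 83/330·75/166 = 1/8 ✓
b·Ac²: 4802/3663·(-37/1372) + 83/330·235/498 = 1/12 ✓
b·A²c: 83/330·55/332 = 1/24 ✓; 4 stages ⇒ order 4.

4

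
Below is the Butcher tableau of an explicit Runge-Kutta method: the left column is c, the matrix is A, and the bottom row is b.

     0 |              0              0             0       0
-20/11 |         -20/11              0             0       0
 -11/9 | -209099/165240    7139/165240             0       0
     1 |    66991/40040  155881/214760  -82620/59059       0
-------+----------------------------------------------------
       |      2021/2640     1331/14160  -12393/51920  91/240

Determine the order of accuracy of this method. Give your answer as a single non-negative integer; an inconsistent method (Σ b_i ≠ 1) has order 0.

4

b = (2021/2640, 1331/14160, -12393/51920, 91/240)
c = (0, -20/11, -11/9, 1)
Ac = (0, 0, -649/8262, 71/182)
Σ b_i: 2021/2640·1 + 1331/14160·1 + (-12393/51920)·1 + 91/240·1 = 1 ✓
b·c: 1331/14160·(-20/11) + (-12393/51920)·(-11/9) + 91/240·1 = 1/2 ✓
b·c²: 1331/14160·400/121 + (-12393/51920)·121/81 + 91/240·1 = 1/3 ✓
b·Ac: (-12393/51920)·(-649/8262) + 91/240·71/182 = 1/6 ✓
b·c³: 1331/14160·(-8000/1331) + (-12393/51920)·(-1331/729) + 91/240·1 = 1/4 ✓
b·(c∘Ac): (-12393/51920)·7139/74358 + 91/240·71/182 = 1/8 ✓
b·Ac²: (-12393/51920)·590/4131 + 91/240·310/1001 = 1/12 ✓
b·A²c: 91/240·10/91 = 1/24 ✓; 4 stages ⇒ order 4.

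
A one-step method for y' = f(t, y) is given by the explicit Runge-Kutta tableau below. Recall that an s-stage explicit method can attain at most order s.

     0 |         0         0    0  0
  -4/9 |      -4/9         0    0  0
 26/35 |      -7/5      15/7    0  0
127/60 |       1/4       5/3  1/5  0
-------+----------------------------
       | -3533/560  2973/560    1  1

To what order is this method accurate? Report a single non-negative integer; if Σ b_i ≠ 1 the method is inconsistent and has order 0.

b = (-3533/560, 2973/560, 1, 1)
c = (0, -4/9, 26/35, 127/60)
Ac = (0, 0, -20/21, -2798/4725)
Σ b_i: (-3533/560)·1 + 2973/560·1 + 1·1 + 1·1 = 1 ✓
b·c: 2973/560·(-4/9) + 1·26/35 + 1·127/60 = 1/2 ✓
b·c²: 2973/560·16/81 + 1·676/1225 + 1·16129/3600 = 643591/105840 ≠ 1/3 ⇒ order 2.
b·Ac: 1·(-20/21) + 1·(-2798/4725) = -7298/4725 ≠ 1/6

2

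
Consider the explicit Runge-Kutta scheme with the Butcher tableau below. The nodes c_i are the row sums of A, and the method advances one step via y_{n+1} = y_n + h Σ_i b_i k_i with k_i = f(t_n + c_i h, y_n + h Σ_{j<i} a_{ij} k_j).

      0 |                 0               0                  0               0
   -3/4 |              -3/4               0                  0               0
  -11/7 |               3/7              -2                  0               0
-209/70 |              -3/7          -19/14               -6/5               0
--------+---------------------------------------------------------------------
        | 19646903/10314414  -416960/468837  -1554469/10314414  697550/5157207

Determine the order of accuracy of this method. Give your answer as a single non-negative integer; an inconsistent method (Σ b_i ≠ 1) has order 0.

3

b = (19646903/10314414, -416960/468837, -1554469/10314414, 697550/5157207)
c = (0, -3/4, -11/7, -209/70)
Ac = (0, 0, 3/2, 813/280)
Σ b_i: 19646903/10314414·1 + (-416960/468837)·1 + (-1554469/10314414)·1 + 697550/5157207·1 = 1 ✓
b·c: (-416960/468837)·(-3/4) + (-1554469/10314414)·(-11/7) + 697550/5157207·(-209/70) = 1/2 ✓
b·c²: (-416960/468837)·9/16 + (-1554469/10314414)·121/49 + 697550/5157207·43681/4900 = 1/3 ✓
b·Ac: (-1554469/10314414)·3/2 + 697550/5157207·813/280 = 1/6 ✓
b·c³: (-416960/468837)·(-27/64) + (-1554469/10314414)·(-1331/343) + 697550/5157207·(-9129329/343000) = -404326819/153153420 ≠ 1/4 ⇒ order 3.
b·(c∘Ac): (-1554469/10314414)·(-33/14) + 697550/5157207·(-169917/19600) = -7153019/8751624 ≠ 1/8
b·Ac²: (-1554469/10314414)·(-9/8) + 697550/5157207·(-29217/7840) = -2927513/8751624 ≠ 1/12
b·A²c: 697550/5157207·(-9/5) = -139510/573023 ≠ 1/24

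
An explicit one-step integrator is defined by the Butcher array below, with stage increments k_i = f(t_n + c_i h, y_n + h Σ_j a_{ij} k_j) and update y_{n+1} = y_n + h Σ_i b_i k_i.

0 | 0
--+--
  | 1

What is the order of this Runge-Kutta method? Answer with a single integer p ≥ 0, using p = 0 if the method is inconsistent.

1

b = (1)
c = (0)
Σ b_i: 1·1 = 1 ✓; 1 stage ⇒ order 1.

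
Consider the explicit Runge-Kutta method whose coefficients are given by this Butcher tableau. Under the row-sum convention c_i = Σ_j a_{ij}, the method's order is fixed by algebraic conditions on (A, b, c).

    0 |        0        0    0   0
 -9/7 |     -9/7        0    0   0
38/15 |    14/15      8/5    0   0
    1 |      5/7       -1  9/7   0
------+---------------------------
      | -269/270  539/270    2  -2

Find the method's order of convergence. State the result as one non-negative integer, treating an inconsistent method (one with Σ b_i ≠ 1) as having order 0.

2

b = (-269/270, 539/270, 2, -2)
c = (0, -9/7, 38/15, 1)
Ac = (0, 0, -72/35, 159/35)
Σ b_i: (-269/270)·1 + 539/270·1 + 2·1 + (-2)·1 = 1 ✓
b·c: 539/270·(-9/7) + 2·38/15 + (-2)·1 = 1/2 ✓
b·c²: 539/270·81/49 + 2·1444/225 + (-2)·1 = 6361/450 ≠ 1/3 ⇒ order 2.
b·Ac: 2·(-72/35) + (-2)·159/35 = -66/5 ≠ 1/6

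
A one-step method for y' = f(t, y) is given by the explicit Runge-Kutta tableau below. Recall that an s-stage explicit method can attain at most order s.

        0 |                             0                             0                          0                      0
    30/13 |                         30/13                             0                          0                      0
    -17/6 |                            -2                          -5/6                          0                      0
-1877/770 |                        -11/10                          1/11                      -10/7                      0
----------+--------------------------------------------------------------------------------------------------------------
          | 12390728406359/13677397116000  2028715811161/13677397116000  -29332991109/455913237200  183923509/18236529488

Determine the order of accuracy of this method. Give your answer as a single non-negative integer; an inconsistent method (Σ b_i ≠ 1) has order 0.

3

b = (12390728406359/13677397116000, 2028715811161/13677397116000, -29332991109/455913237200, 183923509/18236529488)
c = (0, 30/13, -17/6, -1877/770)
Ac = (0, 0, -25/13, 12785/3003)
Σ b_i: 12390728406359/13677397116000·1 + 2028715811161/13677397116000·1 + (-29332991109/455913237200)·1 + 183923509/18236529488·1 = 1 ✓
b·c: 2028715811161/13677397116000·30/13 + (-29332991109/455913237200)·(-17/6) + 183923509/18236529488·(-1877/770) = 1/2 ✓
b·c²: 2028715811161/13677397116000·900/169 + (-29332991109/455913237200)·289/36 + 183923509/18236529488·3523129/592900 = 1/3 ✓
b·Ac: (-29332991109/455913237200)·(-25/13) + 183923509/18236529488·12785/3003 = 1/6 ✓
b·c³: 2028715811161/13677397116000·27000/2197 + (-29332991109/455913237200)·(-4913/216) + 183923509/18236529488·(-6612913133/456533000) = 257954441143756207/82146447078696000 ≠ 1/4 ⇒ order 3.
b·(c∘Ac): (-29332991109/455913237200)·425/78 + 183923509/18236529488·(-4799489/462462) = -323772898561/711224650032 ≠ 1/8
b·Ac²: (-29332991109/455913237200)·(-750/169) + 183923509/18236529488·(-2572855/234234) = 745711539025/4267347900192 ≠ 1/12
b·A²c: 183923509/18236529488·250/91 = 3284348375/118537441672 ≠ 1/24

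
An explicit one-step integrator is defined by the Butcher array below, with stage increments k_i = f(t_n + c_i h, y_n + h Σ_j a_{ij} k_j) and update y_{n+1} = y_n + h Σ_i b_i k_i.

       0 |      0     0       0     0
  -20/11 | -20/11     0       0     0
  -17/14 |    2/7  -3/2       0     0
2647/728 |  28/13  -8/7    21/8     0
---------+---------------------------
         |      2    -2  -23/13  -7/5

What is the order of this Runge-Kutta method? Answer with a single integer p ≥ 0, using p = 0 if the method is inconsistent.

b = (2, -2, -23/13, -7/5)
c = (0, -20/11, -17/14, 2647/728)
Ac = (0, 0, 30/11, -1367/1232)
Σ b_i: 2·1 + (-2)·1 + (-23/13)·1 + (-7/5)·1 = -206/65 ≠ 1 ⇒ order 0.

0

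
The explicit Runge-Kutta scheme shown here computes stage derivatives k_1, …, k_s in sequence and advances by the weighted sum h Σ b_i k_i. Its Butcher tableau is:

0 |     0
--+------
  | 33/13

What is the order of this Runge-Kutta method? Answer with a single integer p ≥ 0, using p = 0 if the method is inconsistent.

0

b = (33/13)
c = (0)
Σ b_i: 33/13·1 = 33/13 ≠ 1 ⇒ order 0.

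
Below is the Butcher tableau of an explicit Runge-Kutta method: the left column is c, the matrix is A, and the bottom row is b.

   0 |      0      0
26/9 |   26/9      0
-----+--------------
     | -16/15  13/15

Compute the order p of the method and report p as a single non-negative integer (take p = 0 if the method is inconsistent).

0

b = (-16/15, 13/15)
c = (0, 26/9)
Σ b_i: (-16/15)·1 + 13/15·1 = -1/5 ≠ 1 ⇒ order 0.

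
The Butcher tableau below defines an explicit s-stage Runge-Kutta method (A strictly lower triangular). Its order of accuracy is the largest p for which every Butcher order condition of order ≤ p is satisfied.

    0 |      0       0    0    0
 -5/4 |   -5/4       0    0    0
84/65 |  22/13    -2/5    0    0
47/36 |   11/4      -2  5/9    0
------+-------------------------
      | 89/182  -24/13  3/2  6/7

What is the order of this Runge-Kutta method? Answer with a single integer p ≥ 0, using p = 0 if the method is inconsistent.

1

b = (89/182, -24/13, 3/2, 6/7)
c = (0, -5/4, 84/65, 47/36)
Ac = (0, 0, 1/2, 251/78)
Σ b_i: 89/182·1 + (-24/13)·1 + 3/2·1 + 6/7·1 = 1 ✓
b·c: (-24/13)·(-5/4) + 3/2·84/65 + 6/7·47/36 = 14647/2730 ≠ 1/2 ⇒ order 1.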